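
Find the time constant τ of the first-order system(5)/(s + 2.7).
First-order system: τ = -1/pole. Pole = -2.7. τ = -1/(-2.7) = 0.3704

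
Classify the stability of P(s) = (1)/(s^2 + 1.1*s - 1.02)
Denominator: s^2 + 1.1*s - 1.02 = (s - 0.6)(s + 1.7). Poles: -1.7, 0.6. Unstable (1 pole(s) in RHP)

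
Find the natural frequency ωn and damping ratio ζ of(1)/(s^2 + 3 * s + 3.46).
Underdamped: complex pole -1.5 + 1.1j. ωn = |pole| = 1.86, ζ = -Re(pole)/ωn = 0.8064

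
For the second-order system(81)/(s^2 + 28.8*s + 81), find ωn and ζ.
Standard form: ωn²/(s²+2ζωn·s+ωn²).
const=81=ωn² → ωn=9, s coeff=28.8=2ζωn → ζ=1.6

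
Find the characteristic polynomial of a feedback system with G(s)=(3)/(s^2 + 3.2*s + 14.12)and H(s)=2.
Characteristic poly = G_den * H_den + G_num * H_num = (s^2 + 3.2*s + 14.12) + (6) = s^2 + 3.2*s + 20.12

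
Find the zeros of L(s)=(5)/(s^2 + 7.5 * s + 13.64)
Numerator is a nonzero constant (5) → Zeros: none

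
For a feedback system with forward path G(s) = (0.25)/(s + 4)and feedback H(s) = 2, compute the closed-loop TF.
Closed-loop T = G/(1+GH).
Numerator: G_num * H_den = 0.25.
Denominator: G_den * H_den + G_num * H_num = (s + 4) + (0.5) = s + 4.5.
T(s) = (0.25)/(s + 4.5)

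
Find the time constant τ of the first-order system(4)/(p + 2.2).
First-order system: τ = -1/pole. Pole = -2.2. τ = -1/(-2.2) = 0.4545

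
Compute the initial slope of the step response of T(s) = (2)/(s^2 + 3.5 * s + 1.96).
IVT: y'(0⁺) = lim_{s→∞} s²·Y(s) = lim_{s→∞} s·T(s).
deg(num) = 0, deg(den) = 2, relative degree = 2 ≥ 2, so s·T(s) → 0. Initial slope = 0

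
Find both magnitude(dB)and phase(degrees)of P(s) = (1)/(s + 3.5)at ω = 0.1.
Substitute s = j*0.1: P(j0.1) = 0.285481 - 0.00815661j.
|P| = 20*log₁₀(sqrt(Re²+Im²)) = -10.88 dB.
∠P = atan2(Im, Re) = -1.64°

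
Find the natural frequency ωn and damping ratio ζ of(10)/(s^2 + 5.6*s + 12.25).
Underdamped: complex pole -2.8 + 2.1j. ωn = |pole| = 3.5, ζ = -Re(pole)/ωn = 0.8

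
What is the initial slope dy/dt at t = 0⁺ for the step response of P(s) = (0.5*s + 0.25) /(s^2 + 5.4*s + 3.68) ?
IVT: y'(0⁺) = lim_{s→∞} s²·Y(s) = lim_{s→∞} s·P(s).
deg(num) = 1, deg(den) = 2, relative degree = 1, so s·P(s) → (leading num)/(leading den) = 0.5/1 = 0.5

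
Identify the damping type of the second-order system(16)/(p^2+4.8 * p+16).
Standard form: ωn²/(p²+2ζωn·p+ωn²) gives ωn=4, ζ=0.6.
Underdamped (ζ = 0.6 < 1)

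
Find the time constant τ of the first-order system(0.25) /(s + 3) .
First-order system: τ = -1/pole. Pole = -3. τ = -1/(-3) = 0.3333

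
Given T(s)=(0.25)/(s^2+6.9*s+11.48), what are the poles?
Set denominator = 0: s^2 + 6.9*s + 11.48 = (s + 4.1)(s + 2.8) = 0 → Poles: -2.8, -4.1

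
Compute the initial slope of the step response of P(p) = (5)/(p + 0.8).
IVT: y'(0⁺) = lim_{p→∞} p²·Y(p) = lim_{p→∞} p·P(p).
deg(num) = 0, deg(den) = 1, relative degree = 1, so p·P(p) → (leading num)/(leading den) = 5/1 = 5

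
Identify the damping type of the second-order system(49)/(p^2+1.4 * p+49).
Standard form: ωn²/(p²+2ζωn·p+ωn²) gives ωn=7, ζ=0.1.
Underdamped (ζ = 0.1 < 1)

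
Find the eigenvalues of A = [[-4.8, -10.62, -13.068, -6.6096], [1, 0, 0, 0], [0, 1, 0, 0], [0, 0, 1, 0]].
Eigenvalues solve det(λI - A) = 0.
Characteristic polynomial: λ^4 + 4.8*λ^3 + 10.62*λ^2 + 13.068*λ + 6.6096 = 0.
Factor: (λ + 1.8)(λ + 1.2)(λ^2 + 1.8*λ + 3.06) = 0.
Roots: -0.9 + 1.5j, -0.9 - 1.5j, -1.2, -1.8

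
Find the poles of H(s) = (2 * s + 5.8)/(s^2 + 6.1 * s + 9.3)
Set denominator = 0: s^2 + 6.1*s + 9.3 = (s + 3)(s + 3.1) = 0 → Poles: -3, -3.1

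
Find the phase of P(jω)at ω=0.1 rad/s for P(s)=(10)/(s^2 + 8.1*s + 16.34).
Substitute s = j*0.1: P(j0.1) = 0.610867 - 0.0303002j.
∠P(j0.1) = atan2(Im, Re) = atan2(-0.0303002, 0.610867) = -2.84°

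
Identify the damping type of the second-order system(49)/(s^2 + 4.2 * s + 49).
Standard form: ωn²/(s²+2ζωn·s+ωn²) gives ωn=7, ζ=0.3.
Underdamped (ζ = 0.3 < 1)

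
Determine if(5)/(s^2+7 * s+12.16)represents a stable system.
Denominator: s^2 + 7*s + 12.16 = (s + 3.8)(s + 3.2). Poles: -3.2, -3.8. All Re(p)<0: Yes (stable)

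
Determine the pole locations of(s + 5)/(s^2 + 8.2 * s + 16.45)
Set denominator = 0: s^2 + 8.2*s + 16.45 = (s + 3.5)(s + 4.7) = 0 → Poles: -3.5, -4.7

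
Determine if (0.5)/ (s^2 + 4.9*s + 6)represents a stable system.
Denominator: s^2 + 4.9*s + 6 = (s + 2.4)(s + 2.5). Poles: -2.4, -2.5. All Re(p)<0: Yes (stable)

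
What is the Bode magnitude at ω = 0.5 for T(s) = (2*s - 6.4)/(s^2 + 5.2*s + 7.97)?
Substitute s = j*0.5: T(j0.5) = -0.705382 + 0.367097j.
|T(j0.5)| = sqrt(Re² + Im²) = 0.7952.
20*log₁₀(0.7952) = -1.99 dB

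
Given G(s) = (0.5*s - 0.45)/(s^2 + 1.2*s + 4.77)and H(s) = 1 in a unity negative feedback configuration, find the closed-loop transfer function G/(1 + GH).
Closed-loop T = G/(1+GH).
Numerator: G_num * H_den = 0.5*s - 0.45.
Denominator: G_den * H_den + G_num * H_num = (s^2 + 1.2*s + 4.77) + (0.5*s - 0.45) = s^2 + 1.7*s + 4.32.
T(s) = (0.5*s - 0.45)/(s^2 + 1.7*s + 4.32)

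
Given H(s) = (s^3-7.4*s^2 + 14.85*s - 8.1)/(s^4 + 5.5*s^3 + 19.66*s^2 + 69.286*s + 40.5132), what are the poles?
Set denominator = 0: s^4 + 5.5*s^3 + 19.66*s^2 + 69.286*s + 40.5132 = (s + 4.2)(s + 0.7)(s^2 + 0.6*s + 13.78) = 0 → Poles: -0.3 + 3.7j, -0.3 - 3.7j, -0.7, -4.2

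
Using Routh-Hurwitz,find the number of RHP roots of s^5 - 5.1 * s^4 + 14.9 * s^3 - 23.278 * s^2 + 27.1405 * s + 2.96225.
Routh array:
s^5: [1, 14.9, 27.1405]; s^4: [-5.1, -23.278, 2.96225]; s^3: [10.3357, 27.7213]; s^2: [-9.5993, 2.96225]; s^1: [30.9108]; s^0: [2.96225]
First column: [1, -5.1, 10.3357, -9.5993, 30.9108, 2.96225]. Sign changes = RHP roots = 4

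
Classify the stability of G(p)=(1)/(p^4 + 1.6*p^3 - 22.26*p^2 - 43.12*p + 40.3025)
Denominator: p^4 + 1.6*p^3 - 22.26*p^2 - 43.12*p + 40.3025 = (p - 4.7)(p - 0.7)(p + 3.5)(p + 3.5). Poles: -3.5, -3.5, 0.7, 4.7. Unstable (2 pole(s) in RHP)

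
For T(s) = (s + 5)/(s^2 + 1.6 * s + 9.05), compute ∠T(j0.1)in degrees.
Substitute s = j*0.1: T(j0.1) = 0.55312 + 0.00127221j.
∠T(j0.1) = atan2(Im, Re) = atan2(0.00127221, 0.55312) = 0.13°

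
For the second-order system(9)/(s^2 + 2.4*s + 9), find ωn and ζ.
Standard form: ωn²/(s²+2ζωn·s+ωn²).
const=9=ωn² → ωn=3, s coeff=2.4=2ζωn → ζ=0.4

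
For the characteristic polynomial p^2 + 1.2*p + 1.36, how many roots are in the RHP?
Poles: -0.6 + 1j, -0.6 - 1j. RHP poles (Re>0): 0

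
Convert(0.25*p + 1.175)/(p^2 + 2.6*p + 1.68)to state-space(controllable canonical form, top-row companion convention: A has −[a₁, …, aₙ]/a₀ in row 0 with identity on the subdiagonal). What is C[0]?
Reachable canonical form: C = numerator coefficients (right-aligned, zero-padded to length n).
num = 0.25*p + 1.175, C = [[0.25, 1.175]].
C[0] = 0.25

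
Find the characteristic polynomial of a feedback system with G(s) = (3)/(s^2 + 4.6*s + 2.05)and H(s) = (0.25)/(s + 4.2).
Characteristic poly = G_den * H_den + G_num * H_num = (s^3 + 8.8*s^2 + 21.37*s + 8.61) + (0.75) = s^3 + 8.8*s^2 + 21.37*s + 9.36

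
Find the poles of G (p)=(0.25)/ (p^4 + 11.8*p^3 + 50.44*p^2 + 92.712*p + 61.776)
Set denominator = 0: p^4 + 11.8*p^3 + 50.44*p^2 + 92.712*p + 61.776 = (p + 2.6)(p + 3)(p + 1.8)(p + 4.4) = 0 → Poles: -1.8, -2.6, -3, -4.4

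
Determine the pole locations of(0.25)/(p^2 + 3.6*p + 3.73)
Set denominator = 0: p^2 + 3.6*p + 3.73 = 0 → Poles: -1.8 + 0.7j, -1.8 - 0.7j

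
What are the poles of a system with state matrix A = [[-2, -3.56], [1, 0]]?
Eigenvalues solve det(λI - A) = 0.
Characteristic polynomial: λ^2 + 2*λ + 3.56 = 0.
Roots: -1 + 1.6j, -1 - 1.6j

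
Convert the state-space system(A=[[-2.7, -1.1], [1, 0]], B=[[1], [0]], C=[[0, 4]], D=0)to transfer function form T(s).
T(s) = C(sI - A)⁻¹B + D.
Characteristic polynomial det(sI - A) = s^2 + 2.7*s + 1.1.
Numerator from C·adj(sI-A)·B + D·det(sI-A) = 4.
T(s) = (4)/(s^2 + 2.7*s + 1.1)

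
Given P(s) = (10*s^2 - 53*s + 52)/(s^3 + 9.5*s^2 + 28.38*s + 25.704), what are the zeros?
Set numerator = 0: 10*s^2 - 53*s + 52 = 10*(s - 4)(s - 1.3) = 0 → Zeros: 1.3, 4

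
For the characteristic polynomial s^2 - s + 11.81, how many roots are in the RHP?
Poles: 0.5 + 3.4j, 0.5 - 3.4j. RHP poles (Re>0): 2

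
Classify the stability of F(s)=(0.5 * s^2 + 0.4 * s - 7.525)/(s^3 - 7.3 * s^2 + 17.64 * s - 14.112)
Denominator: s^3 - 7.3*s^2 + 17.64*s - 14.112 = (s - 2.1)(s - 2.4)(s - 2.8). Poles: 2.1, 2.4, 2.8. Unstable (3 pole(s) in RHP)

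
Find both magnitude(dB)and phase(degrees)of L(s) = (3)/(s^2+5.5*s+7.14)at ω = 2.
Substitute s = j*2: L(j2) = 0.0719855 - 0.252179j.
|L| = 20*log₁₀(sqrt(Re²+Im²)) = -11.63 dB.
∠L = atan2(Im, Re) = -74.07°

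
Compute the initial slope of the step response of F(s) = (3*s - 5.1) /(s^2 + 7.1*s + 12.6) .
IVT: y'(0⁺) = lim_{s→∞} s²·Y(s) = lim_{s→∞} s·F(s).
deg(num) = 1, deg(den) = 2, relative degree = 1, so s·F(s) → (leading num)/(leading den) = 3/1 = 3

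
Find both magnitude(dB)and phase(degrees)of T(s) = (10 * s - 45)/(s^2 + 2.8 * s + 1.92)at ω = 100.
Substitute s = j*100: T(j100) = 0.00729622 - 0.0998149j.
|T| = 20*log₁₀(sqrt(Re²+Im²)) = -19.99 dB.
∠T = atan2(Im, Re) = -85.82°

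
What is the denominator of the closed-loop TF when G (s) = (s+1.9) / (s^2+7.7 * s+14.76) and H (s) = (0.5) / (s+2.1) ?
Characteristic poly = G_den * H_den + G_num * H_num = (s^3 + 9.8*s^2 + 30.93*s + 30.996) + (0.5*s + 0.95) = s^3 + 9.8*s^2 + 31.43*s + 31.946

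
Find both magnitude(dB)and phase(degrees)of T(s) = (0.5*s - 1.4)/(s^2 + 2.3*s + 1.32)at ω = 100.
Substitute s = j*100: T(j100) = 0.000254914 - 0.0049948j.
|T| = 20*log₁₀(sqrt(Re²+Im²)) = -46.02 dB.
∠T = atan2(Im, Re) = -87.08°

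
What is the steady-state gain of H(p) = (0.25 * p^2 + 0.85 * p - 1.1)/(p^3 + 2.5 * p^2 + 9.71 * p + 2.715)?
DC gain = H(0) = num(0)/den(0) = -1.1/2.715 = -0.4052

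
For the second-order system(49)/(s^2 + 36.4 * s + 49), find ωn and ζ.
Standard form: ωn²/(s²+2ζωn·s+ωn²).
const=49=ωn² → ωn=7, s coeff=36.4=2ζωn → ζ=2.6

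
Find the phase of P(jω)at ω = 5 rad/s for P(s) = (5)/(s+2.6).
Substitute s = j*5: P(j5) = 0.40932 - 0.787154j.
∠P(j5) = atan2(Im, Re) = atan2(-0.787154, 0.40932) = -62.53°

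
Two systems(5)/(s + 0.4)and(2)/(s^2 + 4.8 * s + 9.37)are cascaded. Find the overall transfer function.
Series: H = H₁ · H₂ = (n₁·n₂)/(d₁·d₂).
Num: n₁·n₂ = 10. Den: d₁·d₂ = s^3 + 5.2*s^2 + 11.29*s + 3.748.
H(s) = (10)/(s^3 + 5.2*s^2 + 11.29*s + 3.748)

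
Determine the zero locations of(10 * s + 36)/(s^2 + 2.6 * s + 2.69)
Set numerator = 0: 10*s + 36 = 0 → Zeros: -3.6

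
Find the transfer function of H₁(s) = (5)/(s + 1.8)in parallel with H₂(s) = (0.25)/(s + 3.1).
Parallel: H = H₁ + H₂ = (n₁·d₂ + n₂·d₁)/(d₁·d₂).
n₁·d₂ = 5*s + 15.5. n₂·d₁ = 0.25*s + 0.45. Sum = 5.25*s + 15.95. d₁·d₂ = s^2 + 4.9*s + 5.58.
H(s) = (5.25*s + 15.95)/(s^2 + 4.9*s + 5.58)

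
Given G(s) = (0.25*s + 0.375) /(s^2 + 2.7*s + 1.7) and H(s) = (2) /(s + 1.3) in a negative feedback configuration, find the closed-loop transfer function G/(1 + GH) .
Closed-loop T = G/(1+GH).
Numerator: G_num * H_den = 0.25*s^2 + 0.7*s + 0.4875.
Denominator: G_den * H_den + G_num * H_num = (s^3 + 4*s^2 + 5.21*s + 2.21) + (0.5*s + 0.75) = s^3 + 4*s^2 + 5.71*s + 2.96.
T(s) = (0.25*s^2 + 0.7*s + 0.4875)/(s^3 + 4*s^2 + 5.71*s + 2.96)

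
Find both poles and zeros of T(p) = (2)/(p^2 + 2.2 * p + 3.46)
Set denominator = 0: p^2 + 2.2*p + 3.46 = 0 → Poles: -1.1 + 1.5j, -1.1 - 1.5j
Numerator is a nonzero constant (2) → Zeros: none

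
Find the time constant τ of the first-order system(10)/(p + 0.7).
First-order system: τ = -1/pole. Pole = -0.7. τ = -1/(-0.7) = 1.429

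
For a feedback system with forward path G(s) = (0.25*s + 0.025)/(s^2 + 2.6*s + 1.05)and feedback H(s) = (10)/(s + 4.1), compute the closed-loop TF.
Closed-loop T = G/(1+GH).
Numerator: G_num * H_den = 0.25*s^2 + 1.05*s + 0.1025.
Denominator: G_den * H_den + G_num * H_num = (s^3 + 6.7*s^2 + 11.71*s + 4.305) + (2.5*s + 0.25) = s^3 + 6.7*s^2 + 14.21*s + 4.555.
T(s) = (0.25*s^2 + 1.05*s + 0.1025)/(s^3 + 6.7*s^2 + 14.21*s + 4.555)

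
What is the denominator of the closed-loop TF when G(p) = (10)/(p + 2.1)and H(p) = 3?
Characteristic poly = G_den * H_den + G_num * H_num = (p + 2.1) + (30) = p + 32.1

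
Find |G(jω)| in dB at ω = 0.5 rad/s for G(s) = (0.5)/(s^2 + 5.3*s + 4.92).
Substitute s = j*0.5: G(j0.5) = 0.0809881 - 0.0459568j.
|G(j0.5)| = sqrt(Re² + Im²) = 0.09312.
20*log₁₀(0.09312) = -20.62 dB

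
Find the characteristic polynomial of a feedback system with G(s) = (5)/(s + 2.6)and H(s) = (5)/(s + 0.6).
Characteristic poly = G_den * H_den + G_num * H_num = (s^2 + 3.2*s + 1.56) + (25) = s^2 + 3.2*s + 26.56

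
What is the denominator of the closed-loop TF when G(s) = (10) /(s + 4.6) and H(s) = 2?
Characteristic poly = G_den * H_den + G_num * H_num = (s + 4.6) + (20) = s + 24.6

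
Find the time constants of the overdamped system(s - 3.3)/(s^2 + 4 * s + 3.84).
Overdamped: real poles at -2.4, -1.6. τ = -1/pole → τ₁ = 0.4167, τ₂ = 0.625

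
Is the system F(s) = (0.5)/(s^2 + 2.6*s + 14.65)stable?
Denominator: s^2 + 2.6*s + 14.65. Poles: -1.3 + 3.6j, -1.3 - 3.6j. All Re(p)<0: Yes (stable)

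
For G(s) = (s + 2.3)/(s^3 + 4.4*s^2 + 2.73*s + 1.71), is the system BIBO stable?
Denominator: s^3 + 4.4*s^2 + 2.73*s + 1.71 = (s + 3.8)(s^2 + 0.6*s + 0.45). Poles: -0.3 + 0.6j, -0.3 - 0.6j, -3.8. All Re(p)<0: Yes (stable)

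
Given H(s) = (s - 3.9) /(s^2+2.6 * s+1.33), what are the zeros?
Set numerator = 0: s - 3.9 = 0 → Zeros: 3.9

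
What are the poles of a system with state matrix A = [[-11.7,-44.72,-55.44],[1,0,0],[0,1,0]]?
Eigenvalues solve det(λI - A) = 0.
Characteristic polynomial: λ^3 + 11.7*λ^2 + 44.72*λ + 55.44 = 0.
Factor: (λ + 4.4)(λ + 2.8)(λ + 4.5) = 0.
Roots: -2.8, -4.4, -4.5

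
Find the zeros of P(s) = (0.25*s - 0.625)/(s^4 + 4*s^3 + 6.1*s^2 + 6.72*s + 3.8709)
Set numerator = 0: 0.25*s - 0.625 = 0 → Zeros: 2.5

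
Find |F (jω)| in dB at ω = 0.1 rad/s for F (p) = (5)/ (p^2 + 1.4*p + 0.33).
Substitute p = j*0.1: F(j0.1) = 13.1148 - 5.7377j.
|F(j0.1)| = sqrt(Re² + Im²) = 14.31.
20*log₁₀(14.31) = 23.12 dB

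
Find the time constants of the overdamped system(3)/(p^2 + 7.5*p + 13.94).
Overdamped: real poles at -4.1, -3.4. τ = -1/pole → τ₁ = 0.2439, τ₂ = 0.2941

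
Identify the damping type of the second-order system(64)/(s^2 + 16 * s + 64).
Standard form: ωn²/(s²+2ζωn·s+ωn²) gives ωn=8, ζ=1.
Critically damped (ζ = 1)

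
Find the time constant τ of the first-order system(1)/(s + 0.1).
First-order system: τ = -1/pole. Pole = -0.1. τ = -1/(-0.1) = 10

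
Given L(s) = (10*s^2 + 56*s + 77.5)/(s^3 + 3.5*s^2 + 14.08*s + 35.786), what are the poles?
Set denominator = 0: s^3 + 3.5*s^2 + 14.08*s + 35.786 = (s + 2.9)(s^2 + 0.6*s + 12.34) = 0 → Poles: -0.3 + 3.5j, -0.3 - 3.5j, -2.9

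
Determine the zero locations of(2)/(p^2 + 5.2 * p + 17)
Numerator is a nonzero constant (2) → Zeros: none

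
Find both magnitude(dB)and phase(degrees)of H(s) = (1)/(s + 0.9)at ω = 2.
Substitute s = j*2: H(j2) = 0.18711 - 0.4158j.
|H| = 20*log₁₀(sqrt(Re²+Im²)) = -6.82 dB.
∠H = atan2(Im, Re) = -65.77°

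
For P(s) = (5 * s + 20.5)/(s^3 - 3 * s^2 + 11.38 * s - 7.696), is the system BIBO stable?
Denominator: s^3 - 3*s^2 + 11.38*s - 7.696 = (s - 0.8)(s^2 - 2.2*s + 9.62). Poles: 0.8, 1.1 + 2.9j, 1.1 - 2.9j. All Re(p)<0: No (unstable)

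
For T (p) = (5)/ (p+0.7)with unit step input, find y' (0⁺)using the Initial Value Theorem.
IVT: y'(0⁺) = lim_{p→∞} p²·Y(p) = lim_{p→∞} p·T(p).
deg(num) = 0, deg(den) = 1, relative degree = 1, so p·T(p) → (leading num)/(leading den) = 5/1 = 5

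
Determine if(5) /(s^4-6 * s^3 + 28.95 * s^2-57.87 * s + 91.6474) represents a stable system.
Denominator: s^4 - 6*s^3 + 28.95*s^2 - 57.87*s + 91.6474 = (s^2 - 3.4*s + 13.13)(s^2 - 2.6*s + 6.98). Poles: 1.3 + 2.3j, 1.3 - 2.3j, 1.7 + 3.2j, 1.7 - 3.2j. All Re(p)<0: No (unstable)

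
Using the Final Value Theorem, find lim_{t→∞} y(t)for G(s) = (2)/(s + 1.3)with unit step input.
FVT: lim_{t→∞} y(t) = lim_{s→0} s*Y(s) where Y(s) = G(s)/s.
= lim_{s→0} G(s) = G(0) = num(0)/den(0) = 2/1.3 = 1.538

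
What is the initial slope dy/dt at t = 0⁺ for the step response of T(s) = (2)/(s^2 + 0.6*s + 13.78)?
IVT: y'(0⁺) = lim_{s→∞} s²·Y(s) = lim_{s→∞} s·T(s).
deg(num) = 0, deg(den) = 2, relative degree = 2 ≥ 2, so s·T(s) → 0. Initial slope = 0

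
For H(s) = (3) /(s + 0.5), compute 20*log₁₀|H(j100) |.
Substitute s = j*100: H(j100) = 0.000149996 - 0.0299993j.
|H(j100)| = sqrt(Re² + Im²) = 0.03.
20*log₁₀(0.03) = -30.46 dB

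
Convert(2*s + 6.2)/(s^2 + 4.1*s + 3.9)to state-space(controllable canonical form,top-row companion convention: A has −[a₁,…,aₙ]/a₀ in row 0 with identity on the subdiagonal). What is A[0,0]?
Reachable canonical form for den = s^2 + 4.1*s + 3.9: top row of A = -[a₁,a₂,...,aₙ]/a₀, ones on the subdiagonal, zeros elsewhere.
A = [[-4.1, -3.9], [1, 0]].
A[0,0] = -4.1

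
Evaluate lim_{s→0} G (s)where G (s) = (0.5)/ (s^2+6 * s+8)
DC gain = G(0) = num(0)/den(0) = 0.5/8 = 0.0625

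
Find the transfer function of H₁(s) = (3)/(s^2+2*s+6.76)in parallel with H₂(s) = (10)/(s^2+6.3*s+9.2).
Parallel: H = H₁ + H₂ = (n₁·d₂ + n₂·d₁)/(d₁·d₂).
n₁·d₂ = 3*s^2 + 18.9*s + 27.6. n₂·d₁ = 10*s^2 + 20*s + 67.6. Sum = 13*s^2 + 38.9*s + 95.2. d₁·d₂ = s^4 + 8.3*s^3 + 28.56*s^2 + 60.988*s + 62.192.
H(s) = (13*s^2 + 38.9*s + 95.2)/(s^4 + 8.3*s^3 + 28.56*s^2 + 60.988*s + 62.192)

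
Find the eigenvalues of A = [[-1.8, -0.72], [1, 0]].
Eigenvalues solve det(λI - A) = 0.
Characteristic polynomial: λ^2 + 1.8*λ + 0.72 = 0.
Factor: (λ + 1.2)(λ + 0.6) = 0.
Roots: -0.6, -1.2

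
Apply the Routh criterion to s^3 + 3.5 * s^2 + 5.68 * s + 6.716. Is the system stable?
Routh array:
s^3: [1, 5.68]; s^2: [3.5, 6.716]; s^1: [3.76114]; s^0: [6.716]
First column: [1, 3.5, 3.76114, 6.716]. Sign changes = 0.
Yes, stable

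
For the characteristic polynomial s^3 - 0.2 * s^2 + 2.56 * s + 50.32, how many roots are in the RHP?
s^3 - 0.2*s^2 + 2.56*s + 50.32 = (s + 3.4)(s^2 - 3.6*s + 14.8). Poles: -3.4, 1.8 + 3.4j, 1.8 - 3.4j. RHP poles (Re>0): 2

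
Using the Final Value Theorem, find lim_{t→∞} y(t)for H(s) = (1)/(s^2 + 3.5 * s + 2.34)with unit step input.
FVT: lim_{t→∞} y(t) = lim_{s→0} s*Y(s) where Y(s) = H(s)/s.
= lim_{s→0} H(s) = H(0) = num(0)/den(0) = 1/2.34 = 0.4274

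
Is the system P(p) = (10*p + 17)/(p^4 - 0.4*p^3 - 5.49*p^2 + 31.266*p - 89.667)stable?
Denominator: p^4 - 0.4*p^3 - 5.49*p^2 + 31.266*p - 89.667 = (p - 2.7)(p + 4.1)(p^2 - 1.8*p + 8.1). Poles: -4.1, 0.9 + 2.7j, 0.9 - 2.7j, 2.7. All Re(p)<0: No (unstable)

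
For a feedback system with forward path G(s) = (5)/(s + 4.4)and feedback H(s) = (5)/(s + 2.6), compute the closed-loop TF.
Closed-loop T = G/(1+GH).
Numerator: G_num * H_den = 5*s + 13.
Denominator: G_den * H_den + G_num * H_num = (s^2 + 7*s + 11.44) + (25) = s^2 + 7*s + 36.44.
T(s) = (5*s + 13)/(s^2 + 7*s + 36.44)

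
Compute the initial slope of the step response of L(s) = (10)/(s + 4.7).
IVT: y'(0⁺) = lim_{s→∞} s²·Y(s) = lim_{s→∞} s·L(s).
deg(num) = 0, deg(den) = 1, relative degree = 1, so s·L(s) → (leading num)/(leading den) = 10/1 = 10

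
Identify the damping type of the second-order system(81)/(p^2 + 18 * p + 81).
Standard form: ωn²/(p²+2ζωn·p+ωn²) gives ωn=9, ζ=1.
Critically damped (ζ = 1)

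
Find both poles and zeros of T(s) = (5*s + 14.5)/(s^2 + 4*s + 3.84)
Set denominator = 0: s^2 + 4*s + 3.84 = (s + 2.4)(s + 1.6) = 0 → Poles: -1.6, -2.4
Set numerator = 0: 5*s + 14.5 = 0 → Zeros: -2.9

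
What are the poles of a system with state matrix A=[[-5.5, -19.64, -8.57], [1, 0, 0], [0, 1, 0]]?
Eigenvalues solve det(λI - A) = 0.
Characteristic polynomial: λ^3 + 5.5*λ^2 + 19.64*λ + 8.57 = 0.
Factor: (λ + 0.5)(λ^2 + 5*λ + 17.14) = 0.
Roots: -0.5, -2.5 + 3.3j, -2.5 - 3.3j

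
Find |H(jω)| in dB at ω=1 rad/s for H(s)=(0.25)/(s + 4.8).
Substitute s = j*1: H(j1) = 0.0499168 - 0.0103993j.
|H(j1)| = sqrt(Re² + Im²) = 0.05099.
20*log₁₀(0.05099) = -25.85 dB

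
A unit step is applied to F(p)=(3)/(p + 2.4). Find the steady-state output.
FVT: lim_{t→∞} y(t) = lim_{p→0} p*Y(p) where Y(p) = F(p)/p.
= lim_{p→0} F(p) = F(0) = num(0)/den(0) = 3/2.4 = 1.25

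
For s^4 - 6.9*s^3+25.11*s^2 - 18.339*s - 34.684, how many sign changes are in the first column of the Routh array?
Routh array:
s^4: [1, 25.11, -34.684]; s^3: [-6.9, -18.339]; s^2: [22.4522, -34.684]; s^1: [-28.9981]; s^0: [-34.684]
First column: [1, -6.9, 22.4522, -28.9981, -34.684]. Sign changes = 3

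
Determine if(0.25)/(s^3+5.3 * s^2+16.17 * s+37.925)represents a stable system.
Denominator: s^3 + 5.3*s^2 + 16.17*s + 37.925 = (s + 3.7)(s^2 + 1.6*s + 10.25). Poles: -0.8 + 3.1j, -0.8 - 3.1j, -3.7. All Re(p)<0: Yes (stable)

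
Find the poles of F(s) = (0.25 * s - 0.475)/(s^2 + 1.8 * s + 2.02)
Set denominator = 0: s^2 + 1.8*s + 2.02 = 0 → Poles: -0.9 + 1.1j, -0.9 - 1.1j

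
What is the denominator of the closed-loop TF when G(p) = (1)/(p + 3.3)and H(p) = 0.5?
Characteristic poly = G_den * H_den + G_num * H_num = (p + 3.3) + (0.5) = p + 3.8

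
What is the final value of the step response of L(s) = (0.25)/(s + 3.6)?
FVT: lim_{t→∞} y(t) = lim_{s→0} s*Y(s) where Y(s) = L(s)/s.
= lim_{s→0} L(s) = L(0) = num(0)/den(0) = 0.25/3.6 = 0.06944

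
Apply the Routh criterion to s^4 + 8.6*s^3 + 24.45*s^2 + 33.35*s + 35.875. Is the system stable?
Routh array:
s^4: [1, 24.45, 35.875]; s^3: [8.6, 33.35]; s^2: [20.5721, 35.875]; s^1: [18.3527]; s^0: [35.875]
First column: [1, 8.6, 20.5721, 18.3527, 35.875]. Sign changes = 0.
Yes, stable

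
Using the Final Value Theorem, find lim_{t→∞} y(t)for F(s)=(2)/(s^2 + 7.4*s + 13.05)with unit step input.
FVT: lim_{t→∞} y(t) = lim_{s→0} s*Y(s) where Y(s) = F(s)/s.
= lim_{s→0} F(s) = F(0) = num(0)/den(0) = 2/13.05 = 0.1533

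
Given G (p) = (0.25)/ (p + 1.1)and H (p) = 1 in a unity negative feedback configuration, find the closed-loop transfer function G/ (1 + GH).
Closed-loop T = G/(1+GH).
Numerator: G_num * H_den = 0.25.
Denominator: G_den * H_den + G_num * H_num = (p + 1.1) + (0.25) = p + 1.35.
T(p) = (0.25)/(p + 1.35)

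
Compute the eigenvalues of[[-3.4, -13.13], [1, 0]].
Eigenvalues solve det(λI - A) = 0.
Characteristic polynomial: λ^2 + 3.4*λ + 13.13 = 0.
Roots: -1.7 + 3.2j, -1.7 - 3.2j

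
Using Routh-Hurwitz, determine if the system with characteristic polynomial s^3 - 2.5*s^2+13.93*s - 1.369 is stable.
Routh array:
s^3: [1, 13.93]; s^2: [-2.5, -1.369]; s^1: [13.3824]; s^0: [-1.369]
First column: [1, -2.5, 13.3824, -1.369]. Sign changes = 3.
No, unstable (3 RHP root(s))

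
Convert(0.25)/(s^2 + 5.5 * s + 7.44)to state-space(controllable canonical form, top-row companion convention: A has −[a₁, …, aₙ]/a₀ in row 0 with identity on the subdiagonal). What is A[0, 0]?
Reachable canonical form for den = s^2 + 5.5*s + 7.44: top row of A = -[a₁,a₂,...,aₙ]/a₀, ones on the subdiagonal, zeros elsewhere.
A = [[-5.5, -7.44], [1, 0]].
A[0,0] = -5.5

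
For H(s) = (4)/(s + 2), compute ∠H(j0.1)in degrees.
Substitute s = j*0.1: H(j0.1) = 1.99501 - 0.0997506j.
∠H(j0.1) = atan2(Im, Re) = atan2(-0.0997506, 1.99501) = -2.86°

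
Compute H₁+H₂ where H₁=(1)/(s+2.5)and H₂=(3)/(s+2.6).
Parallel: H = H₁ + H₂ = (n₁·d₂ + n₂·d₁)/(d₁·d₂).
n₁·d₂ = s + 2.6. n₂·d₁ = 3*s + 7.5. Sum = 4*s + 10.1. d₁·d₂ = s^2 + 5.1*s + 6.5.
H(s) = (4*s + 10.1)/(s^2 + 5.1*s + 6.5)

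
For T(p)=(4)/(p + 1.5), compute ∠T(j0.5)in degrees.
Substitute p = j*0.5: T(j0.5) = 2.4 - 0.8j.
∠T(j0.5) = atan2(Im, Re) = atan2(-0.8, 2.4) = -18.43°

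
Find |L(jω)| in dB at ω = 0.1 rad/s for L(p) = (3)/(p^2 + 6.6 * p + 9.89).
Substitute p = j*0.1: L(j0.1) = 0.302295 - 0.0201938j.
|L(j0.1)| = sqrt(Re² + Im²) = 0.303.
20*log₁₀(0.303) = -10.37 dB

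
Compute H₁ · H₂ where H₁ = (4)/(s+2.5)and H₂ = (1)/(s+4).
Series: H = H₁ · H₂ = (n₁·n₂)/(d₁·d₂).
Num: n₁·n₂ = 4. Den: d₁·d₂ = s^2 + 6.5*s + 10.
H(s) = (4)/(s^2 + 6.5*s + 10)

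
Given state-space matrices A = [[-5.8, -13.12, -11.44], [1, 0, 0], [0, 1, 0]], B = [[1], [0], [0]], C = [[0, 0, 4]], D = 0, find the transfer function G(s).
G(s) = C(sI - A)⁻¹B + D.
Characteristic polynomial det(sI - A) = s^3 + 5.8*s^2 + 13.12*s + 11.44.
Numerator from C·adj(sI-A)·B + D·det(sI-A) = 4.
G(s) = (4)/(s^3 + 5.8*s^2 + 13.12*s + 11.44)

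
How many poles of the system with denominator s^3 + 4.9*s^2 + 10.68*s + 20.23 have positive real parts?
s^3 + 4.9*s^2 + 10.68*s + 20.23 = (s + 3.5)(s^2 + 1.4*s + 5.78). Poles: -0.7 + 2.3j, -0.7 - 2.3j, -3.5. RHP poles (Re>0): 0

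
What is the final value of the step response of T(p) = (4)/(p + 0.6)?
FVT: lim_{t→∞} y(t) = lim_{p→0} p*Y(p) where Y(p) = T(p)/p.
= lim_{p→0} T(p) = T(0) = num(0)/den(0) = 4/0.6 = 6.667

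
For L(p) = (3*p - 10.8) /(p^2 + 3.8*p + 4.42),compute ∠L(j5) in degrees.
Substitute p = j*5: L(j5) = 0.646578 - 0.131925j.
∠L(j5) = atan2(Im, Re) = atan2(-0.131925, 0.646578) = -11.53°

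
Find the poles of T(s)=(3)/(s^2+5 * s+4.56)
Set denominator = 0: s^2 + 5*s + 4.56 = (s + 3.8)(s + 1.2) = 0 → Poles: -1.2, -3.8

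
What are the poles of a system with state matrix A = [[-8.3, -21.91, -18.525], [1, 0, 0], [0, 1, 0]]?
Eigenvalues solve det(λI - A) = 0.
Characteristic polynomial: λ^3 + 8.3*λ^2 + 21.91*λ + 18.525 = 0.
Factor: (λ + 1.9)(λ + 3.9)(λ + 2.5) = 0.
Roots: -1.9, -2.5, -3.9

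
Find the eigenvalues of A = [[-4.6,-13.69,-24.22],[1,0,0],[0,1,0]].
Eigenvalues solve det(λI - A) = 0.
Characteristic polynomial: λ^3 + 4.6*λ^2 + 13.69*λ + 24.22 = 0.
Factor: (λ + 2.8)(λ^2 + 1.8*λ + 8.65) = 0.
Roots: -0.9 + 2.8j, -0.9 - 2.8j, -2.8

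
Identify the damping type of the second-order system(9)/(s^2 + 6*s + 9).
Standard form: ωn²/(s²+2ζωn·s+ωn²) gives ωn=3, ζ=1.
Critically damped (ζ = 1)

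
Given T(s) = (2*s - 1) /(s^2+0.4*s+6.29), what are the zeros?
Set numerator = 0: 2*s - 1 = 0 → Zeros: 0.5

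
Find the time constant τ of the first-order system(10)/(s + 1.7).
First-order system: τ = -1/pole. Pole = -1.7. τ = -1/(-1.7) = 0.5882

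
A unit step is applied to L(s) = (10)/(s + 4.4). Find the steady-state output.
FVT: lim_{t→∞} y(t) = lim_{s→0} s*Y(s) where Y(s) = L(s)/s.
= lim_{s→0} L(s) = L(0) = num(0)/den(0) = 10/4.4 = 2.273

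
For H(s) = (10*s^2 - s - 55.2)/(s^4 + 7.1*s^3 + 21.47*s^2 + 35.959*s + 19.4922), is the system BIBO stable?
Denominator: s^4 + 7.1*s^3 + 21.47*s^2 + 35.959*s + 19.4922 = (s + 3.4)(s + 0.9)(s^2 + 2.8*s + 6.37). Poles: -0.9, -1.4 + 2.1j, -1.4 - 2.1j, -3.4. All Re(p)<0: Yes (stable)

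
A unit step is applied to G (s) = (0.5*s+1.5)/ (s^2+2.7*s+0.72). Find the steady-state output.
FVT: lim_{t→∞} y(t) = lim_{s→0} s*Y(s) where Y(s) = G(s)/s.
= lim_{s→0} G(s) = G(0) = num(0)/den(0) = 1.5/0.72 = 2.083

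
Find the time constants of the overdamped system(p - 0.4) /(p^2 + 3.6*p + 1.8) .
Overdamped: real poles at -3, -0.6. τ = -1/pole → τ₁ = 0.3333, τ₂ = 1.667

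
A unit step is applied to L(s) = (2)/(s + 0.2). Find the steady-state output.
FVT: lim_{t→∞} y(t) = lim_{s→0} s*Y(s) where Y(s) = L(s)/s.
= lim_{s→0} L(s) = L(0) = num(0)/den(0) = 2/0.2 = 10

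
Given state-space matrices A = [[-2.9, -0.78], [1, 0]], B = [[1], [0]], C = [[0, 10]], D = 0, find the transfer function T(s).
T(s) = C(sI - A)⁻¹B + D.
Characteristic polynomial det(sI - A) = s^2 + 2.9*s + 0.78.
Numerator from C·adj(sI-A)·B + D·det(sI-A) = 10.
T(s) = (10)/(s^2 + 2.9*s + 0.78)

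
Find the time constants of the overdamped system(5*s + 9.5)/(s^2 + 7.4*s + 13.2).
Overdamped: real poles at -3, -4.4. τ = -1/pole → τ₁ = 0.3333, τ₂ = 0.2273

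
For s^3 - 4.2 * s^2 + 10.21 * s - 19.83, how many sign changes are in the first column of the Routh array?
Routh array:
s^3: [1, 10.21]; s^2: [-4.2, -19.83]; s^1: [5.48857]; s^0: [-19.83]
First column: [1, -4.2, 5.48857, -19.83]. Sign changes = 3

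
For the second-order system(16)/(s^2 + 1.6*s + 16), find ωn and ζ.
Standard form: ωn²/(s²+2ζωn·s+ωn²).
const=16=ωn² → ωn=4, s coeff=1.6=2ζωn → ζ=0.2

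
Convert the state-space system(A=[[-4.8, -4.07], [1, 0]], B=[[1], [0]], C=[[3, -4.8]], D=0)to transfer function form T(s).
T(s) = C(sI - A)⁻¹B + D.
Characteristic polynomial det(sI - A) = s^2 + 4.8*s + 4.07.
Numerator from C·adj(sI-A)·B + D·det(sI-A) = 3*s - 4.8.
T(s) = (3*s - 4.8)/(s^2 + 4.8*s + 4.07)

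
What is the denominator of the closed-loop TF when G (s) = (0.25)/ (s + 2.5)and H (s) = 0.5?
Characteristic poly = G_den * H_den + G_num * H_num = (s + 2.5) + (0.125) = s + 2.625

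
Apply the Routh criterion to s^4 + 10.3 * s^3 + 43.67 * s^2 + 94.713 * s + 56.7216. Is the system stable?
Routh array:
s^4: [1, 43.67, 56.7216]; s^3: [10.3, 94.713]; s^2: [34.4746, 56.7216]; s^1: [77.7662]; s^0: [56.7216]
First column: [1, 10.3, 34.4746, 77.7662, 56.7216]. Sign changes = 0.
Yes, stable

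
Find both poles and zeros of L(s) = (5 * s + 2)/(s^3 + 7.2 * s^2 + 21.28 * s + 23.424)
Set denominator = 0: s^3 + 7.2*s^2 + 21.28*s + 23.424 = (s + 2.4)(s^2 + 4.8*s + 9.76) = 0 → Poles: -2.4, -2.4 + 2j, -2.4 - 2j
Set numerator = 0: 5*s + 2 = 0 → Zeros: -0.4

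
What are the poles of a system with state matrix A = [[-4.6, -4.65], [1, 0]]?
Eigenvalues solve det(λI - A) = 0.
Characteristic polynomial: λ^2 + 4.6*λ + 4.65 = 0.
Factor: (λ + 1.5)(λ + 3.1) = 0.
Roots: -1.5, -3.1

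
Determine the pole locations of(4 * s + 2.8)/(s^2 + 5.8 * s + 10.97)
Set denominator = 0: s^2 + 5.8*s + 10.97 = 0 → Poles: -2.9 + 1.6j, -2.9 - 1.6j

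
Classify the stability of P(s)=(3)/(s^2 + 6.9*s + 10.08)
Denominator: s^2 + 6.9*s + 10.08 = (s + 4.8)(s + 2.1). Poles: -2.1, -4.8. Stable (all poles in LHP)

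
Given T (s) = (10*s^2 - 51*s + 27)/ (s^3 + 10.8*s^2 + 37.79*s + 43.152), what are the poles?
Set denominator = 0: s^3 + 10.8*s^2 + 37.79*s + 43.152 = (s + 4.8)(s + 3.1)(s + 2.9) = 0 → Poles: -2.9, -3.1, -4.8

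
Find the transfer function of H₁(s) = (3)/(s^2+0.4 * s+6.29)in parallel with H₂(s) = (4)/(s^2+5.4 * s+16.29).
Parallel: H = H₁ + H₂ = (n₁·d₂ + n₂·d₁)/(d₁·d₂).
n₁·d₂ = 3*s^2 + 16.2*s + 48.87. n₂·d₁ = 4*s^2 + 1.6*s + 25.16. Sum = 7*s^2 + 17.8*s + 74.03. d₁·d₂ = s^4 + 5.8*s^3 + 24.74*s^2 + 40.482*s + 102.4641.
H(s) = (7*s^2 + 17.8*s + 74.03)/(s^4 + 5.8*s^3 + 24.74*s^2 + 40.482*s + 102.4641)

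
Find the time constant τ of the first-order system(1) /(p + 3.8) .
First-order system: τ = -1/pole. Pole = -3.8. τ = -1/(-3.8) = 0.2632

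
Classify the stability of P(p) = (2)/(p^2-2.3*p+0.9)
Denominator: p^2 - 2.3*p + 0.9 = (p - 0.5)(p - 1.8). Poles: 0.5, 1.8. Unstable (2 pole(s) in RHP)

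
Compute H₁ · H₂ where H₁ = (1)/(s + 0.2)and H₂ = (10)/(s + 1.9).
Series: H = H₁ · H₂ = (n₁·n₂)/(d₁·d₂).
Num: n₁·n₂ = 10. Den: d₁·d₂ = s^2 + 2.1*s + 0.38.
H(s) = (10)/(s^2 + 2.1*s + 0.38)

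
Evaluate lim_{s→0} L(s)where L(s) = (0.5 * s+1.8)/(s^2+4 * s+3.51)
DC gain = L(0) = num(0)/den(0) = 1.8/3.51 = 0.5128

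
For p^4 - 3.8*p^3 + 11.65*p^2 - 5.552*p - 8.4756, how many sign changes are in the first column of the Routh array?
Routh array:
p^4: [1, 11.65, -8.4756]; p^3: [-3.8, -5.552]; p^2: [10.1889, -8.4756]; p^1: [-8.713]; p^0: [-8.4756]
First column: [1, -3.8, 10.1889, -8.713, -8.4756]. Sign changes = 3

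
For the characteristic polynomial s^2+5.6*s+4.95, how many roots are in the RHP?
s^2 + 5.6*s + 4.95 = (s + 4.5)(s + 1.1). Poles: -1.1, -4.5. RHP poles (Re>0): 0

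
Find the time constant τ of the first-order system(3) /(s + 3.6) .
First-order system: τ = -1/pole. Pole = -3.6. τ = -1/(-3.6) = 0.2778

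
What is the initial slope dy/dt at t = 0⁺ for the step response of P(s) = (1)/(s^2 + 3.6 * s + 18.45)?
IVT: y'(0⁺) = lim_{s→∞} s²·Y(s) = lim_{s→∞} s·P(s).
deg(num) = 0, deg(den) = 2, relative degree = 2 ≥ 2, so s·P(s) → 0. Initial slope = 0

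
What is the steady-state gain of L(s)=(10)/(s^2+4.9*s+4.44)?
DC gain = L(0) = num(0)/den(0) = 10/4.44 = 2.252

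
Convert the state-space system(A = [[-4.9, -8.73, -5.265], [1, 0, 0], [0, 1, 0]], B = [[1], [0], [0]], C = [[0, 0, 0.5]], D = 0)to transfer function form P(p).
P(p) = C(pI - A)⁻¹B + D.
Characteristic polynomial det(pI - A) = p^3 + 4.9*p^2 + 8.73*p + 5.265.
Numerator from C·adj(pI-A)·B + D·det(pI-A) = 0.5.
P(p) = (0.5)/(p^3 + 4.9*p^2 + 8.73*p + 5.265)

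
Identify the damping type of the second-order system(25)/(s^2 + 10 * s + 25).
Standard form: ωn²/(s²+2ζωn·s+ωn²) gives ωn=5, ζ=1.
Critically damped (ζ = 1)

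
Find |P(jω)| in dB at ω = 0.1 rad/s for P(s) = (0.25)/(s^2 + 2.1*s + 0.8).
Substitute s = j*0.1: P(j0.1) = 0.29557 - 0.0785693j.
|P(j0.1)| = sqrt(Re² + Im²) = 0.3058.
20*log₁₀(0.3058) = -10.29 dB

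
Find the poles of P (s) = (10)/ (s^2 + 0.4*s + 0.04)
Set denominator = 0: s^2 + 0.4*s + 0.04 = (s + 0.2)(s + 0.2) = 0 → Poles: -0.2, -0.2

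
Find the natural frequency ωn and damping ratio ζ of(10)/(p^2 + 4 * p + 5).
Underdamped: complex pole -2 + 1j. ωn = |pole| = 2.236, ζ = -Re(pole)/ωn = 0.8944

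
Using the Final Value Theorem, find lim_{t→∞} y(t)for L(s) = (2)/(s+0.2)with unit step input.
FVT: lim_{t→∞} y(t) = lim_{s→0} s*Y(s) where Y(s) = L(s)/s.
= lim_{s→0} L(s) = L(0) = num(0)/den(0) = 2/0.2 = 10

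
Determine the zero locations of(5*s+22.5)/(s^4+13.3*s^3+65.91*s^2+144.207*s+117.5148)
Set numerator = 0: 5*s + 22.5 = 0 → Zeros: -4.5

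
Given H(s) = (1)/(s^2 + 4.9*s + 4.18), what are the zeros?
Numerator is a nonzero constant (1) → Zeros: none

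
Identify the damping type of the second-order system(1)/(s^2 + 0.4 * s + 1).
Standard form: ωn²/(s²+2ζωn·s+ωn²) gives ωn=1, ζ=0.2.
Underdamped (ζ = 0.2 < 1)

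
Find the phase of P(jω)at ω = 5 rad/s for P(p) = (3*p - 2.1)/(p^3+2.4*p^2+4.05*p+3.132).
Substitute p = j*5: P(j5) = -0.102194 - 0.0755283j.
∠P(j5) = atan2(Im, Re) = atan2(-0.0755283, -0.102194) = -143.53°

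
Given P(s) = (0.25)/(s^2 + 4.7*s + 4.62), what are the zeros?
Numerator is a nonzero constant (0.25) → Zeros: none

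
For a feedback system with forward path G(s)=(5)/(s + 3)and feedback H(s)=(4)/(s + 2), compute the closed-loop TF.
Closed-loop T = G/(1+GH).
Numerator: G_num * H_den = 5*s + 10.
Denominator: G_den * H_den + G_num * H_num = (s^2 + 5*s + 6) + (20) = s^2 + 5*s + 26.
T(s) = (5*s + 10)/(s^2 + 5*s + 26)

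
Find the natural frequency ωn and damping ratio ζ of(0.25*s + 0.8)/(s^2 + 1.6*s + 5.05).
Underdamped: complex pole -0.8 + 2.1j. ωn = |pole| = 2.247, ζ = -Re(pole)/ωn = 0.356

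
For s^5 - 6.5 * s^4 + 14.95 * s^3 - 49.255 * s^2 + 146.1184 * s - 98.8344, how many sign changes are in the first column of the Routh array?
Routh array:
s^5: [1, 14.95, 146.1184]; s^4: [-6.5, -49.255, -98.8344]; s^3: [7.37231, 130.913]; s^2: [66.1682, -98.8344]; s^1: [141.925]; s^0: [-98.8344]
First column: [1, -6.5, 7.37231, 66.1682, 141.925, -98.8344]. Sign changes = 3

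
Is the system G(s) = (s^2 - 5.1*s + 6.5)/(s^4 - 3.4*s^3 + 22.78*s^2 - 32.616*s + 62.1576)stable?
Denominator: s^4 - 3.4*s^3 + 22.78*s^2 - 32.616*s + 62.1576 = (s^2 - 1.8*s + 16.02)(s^2 - 1.6*s + 3.88). Poles: 0.8 + 1.8j, 0.8 - 1.8j, 0.9 + 3.9j, 0.9 - 3.9j. All Re(p)<0: No (unstable)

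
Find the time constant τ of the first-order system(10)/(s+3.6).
First-order system: τ = -1/pole. Pole = -3.6. τ = -1/(-3.6) = 0.2778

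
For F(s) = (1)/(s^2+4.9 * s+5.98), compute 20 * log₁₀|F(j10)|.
Substitute s = j*10: F(j10) = -0.0083642 - 0.00435914j.
|F(j10)| = sqrt(Re² + Im²) = 0.009432.
20*log₁₀(0.009432) = -40.51 dB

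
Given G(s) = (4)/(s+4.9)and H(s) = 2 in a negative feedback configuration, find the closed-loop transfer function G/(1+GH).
Closed-loop T = G/(1+GH).
Numerator: G_num * H_den = 4.
Denominator: G_den * H_den + G_num * H_num = (s + 4.9) + (8) = s + 12.9.
T(s) = (4)/(s + 12.9)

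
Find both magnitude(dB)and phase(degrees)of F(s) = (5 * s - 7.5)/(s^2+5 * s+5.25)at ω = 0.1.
Substitute s = j*0.1: F(j0.1) = -1.40936 + 0.229901j.
|F| = 20*log₁₀(sqrt(Re²+Im²)) = 3.09 dB.
∠F = atan2(Im, Re) = 170.74°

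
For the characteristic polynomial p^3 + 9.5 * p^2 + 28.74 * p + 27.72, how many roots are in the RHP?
p^3 + 9.5*p^2 + 28.74*p + 27.72 = (p + 3)(p + 2.1)(p + 4.4). Poles: -2.1, -3, -4.4. RHP poles (Re>0): 0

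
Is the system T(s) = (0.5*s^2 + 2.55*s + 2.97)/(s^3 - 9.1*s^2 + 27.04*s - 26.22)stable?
Denominator: s^3 - 9.1*s^2 + 27.04*s - 26.22 = (s - 3.8)(s - 2.3)(s - 3). Poles: 2.3, 3, 3.8. All Re(p)<0: No (unstable)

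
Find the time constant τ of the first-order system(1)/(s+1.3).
First-order system: τ = -1/pole. Pole = -1.3. τ = -1/(-1.3) = 0.7692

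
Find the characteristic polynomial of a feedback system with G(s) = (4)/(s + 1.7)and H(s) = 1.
Characteristic poly = G_den * H_den + G_num * H_num = (s + 1.7) + (4) = s + 5.7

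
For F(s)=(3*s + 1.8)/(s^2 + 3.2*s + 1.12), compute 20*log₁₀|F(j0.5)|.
Substitute s = j*0.5: F(j0.5) = 1.19569 - 0.474841j.
|F(j0.5)| = sqrt(Re² + Im²) = 1.287.
20*log₁₀(1.287) = 2.19 dB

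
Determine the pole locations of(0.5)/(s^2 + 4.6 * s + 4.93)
Set denominator = 0: s^2 + 4.6*s + 4.93 = (s + 1.7)(s + 2.9) = 0 → Poles: -1.7, -2.9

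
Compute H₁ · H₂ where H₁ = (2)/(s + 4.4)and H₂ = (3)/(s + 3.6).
Series: H = H₁ · H₂ = (n₁·n₂)/(d₁·d₂).
Num: n₁·n₂ = 6. Den: d₁·d₂ = s^2 + 8*s + 15.84.
H(s) = (6)/(s^2 + 8*s + 15.84)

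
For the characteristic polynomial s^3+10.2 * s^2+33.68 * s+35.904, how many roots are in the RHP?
s^3 + 10.2*s^2 + 33.68*s + 35.904 = (s + 3.4)(s + 4.4)(s + 2.4). Poles: -2.4, -3.4, -4.4. RHP poles (Re>0): 0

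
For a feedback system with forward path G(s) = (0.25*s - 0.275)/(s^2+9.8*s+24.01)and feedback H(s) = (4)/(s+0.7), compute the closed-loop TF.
Closed-loop T = G/(1+GH).
Numerator: G_num * H_den = 0.25*s^2 - 0.1*s - 0.1925.
Denominator: G_den * H_den + G_num * H_num = (s^3 + 10.5*s^2 + 30.87*s + 16.807) + (s - 1.1) = s^3 + 10.5*s^2 + 31.87*s + 15.707.
T(s) = (0.25*s^2 - 0.1*s - 0.1925)/(s^3 + 10.5*s^2 + 31.87*s + 15.707)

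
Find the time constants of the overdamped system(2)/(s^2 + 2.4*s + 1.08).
Overdamped: real poles at -1.8, -0.6. τ = -1/pole → τ₁ = 0.5556, τ₂ = 1.667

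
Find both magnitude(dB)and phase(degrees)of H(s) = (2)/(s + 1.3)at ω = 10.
Substitute s = j*10: H(j10) = 0.0255679 - 0.196676j.
|H| = 20*log₁₀(sqrt(Re²+Im²)) = -14.05 dB.
∠H = atan2(Im, Re) = -82.59°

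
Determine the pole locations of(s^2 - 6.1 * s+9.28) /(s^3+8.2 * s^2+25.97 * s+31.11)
Set denominator = 0: s^3 + 8.2*s^2 + 25.97*s + 31.11 = (s + 3)(s^2 + 5.2*s + 10.37) = 0 → Poles: -2.6 + 1.9j, -2.6 - 1.9j, -3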